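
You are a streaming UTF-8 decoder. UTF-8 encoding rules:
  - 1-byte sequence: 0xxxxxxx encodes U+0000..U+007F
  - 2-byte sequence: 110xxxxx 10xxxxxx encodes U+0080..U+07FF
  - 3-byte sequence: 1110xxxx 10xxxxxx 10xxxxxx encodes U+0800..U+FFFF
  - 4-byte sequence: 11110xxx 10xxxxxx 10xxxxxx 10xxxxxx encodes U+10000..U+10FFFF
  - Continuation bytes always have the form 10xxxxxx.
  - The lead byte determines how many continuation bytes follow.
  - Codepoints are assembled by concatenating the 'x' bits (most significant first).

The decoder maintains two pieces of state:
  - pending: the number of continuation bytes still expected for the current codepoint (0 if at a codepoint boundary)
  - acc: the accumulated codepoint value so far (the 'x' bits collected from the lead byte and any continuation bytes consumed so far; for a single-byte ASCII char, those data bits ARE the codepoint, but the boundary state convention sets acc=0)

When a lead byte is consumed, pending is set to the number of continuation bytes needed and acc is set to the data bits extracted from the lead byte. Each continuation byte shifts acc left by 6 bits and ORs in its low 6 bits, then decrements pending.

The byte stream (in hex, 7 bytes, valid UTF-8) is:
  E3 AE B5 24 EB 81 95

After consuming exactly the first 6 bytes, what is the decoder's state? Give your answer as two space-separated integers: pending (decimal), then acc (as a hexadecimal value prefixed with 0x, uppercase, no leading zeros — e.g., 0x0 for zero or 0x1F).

Byte[0]=E3: 3-byte lead. pending=2, acc=0x3
Byte[1]=AE: continuation. acc=(acc<<6)|0x2E=0xEE, pending=1
Byte[2]=B5: continuation. acc=(acc<<6)|0x35=0x3BB5, pending=0
Byte[3]=24: 1-byte. pending=0, acc=0x0
Byte[4]=EB: 3-byte lead. pending=2, acc=0xB
Byte[5]=81: continuation. acc=(acc<<6)|0x01=0x2C1, pending=1

Answer: 1 0x2C1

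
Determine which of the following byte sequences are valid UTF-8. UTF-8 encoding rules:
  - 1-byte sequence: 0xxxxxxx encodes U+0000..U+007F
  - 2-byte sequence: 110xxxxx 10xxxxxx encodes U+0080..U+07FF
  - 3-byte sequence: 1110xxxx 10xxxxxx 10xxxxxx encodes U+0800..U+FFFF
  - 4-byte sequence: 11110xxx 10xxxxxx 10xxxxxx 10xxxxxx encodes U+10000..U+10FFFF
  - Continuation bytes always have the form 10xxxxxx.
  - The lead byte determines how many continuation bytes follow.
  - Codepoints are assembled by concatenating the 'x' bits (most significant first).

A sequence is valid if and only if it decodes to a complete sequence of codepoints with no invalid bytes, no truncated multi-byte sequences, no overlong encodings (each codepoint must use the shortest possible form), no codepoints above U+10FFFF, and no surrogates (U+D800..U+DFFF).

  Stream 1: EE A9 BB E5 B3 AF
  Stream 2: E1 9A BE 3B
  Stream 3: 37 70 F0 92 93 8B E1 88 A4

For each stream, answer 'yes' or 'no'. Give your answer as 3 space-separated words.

Stream 1: decodes cleanly. VALID
Stream 2: decodes cleanly. VALID
Stream 3: decodes cleanly. VALID

Answer: yes yes yes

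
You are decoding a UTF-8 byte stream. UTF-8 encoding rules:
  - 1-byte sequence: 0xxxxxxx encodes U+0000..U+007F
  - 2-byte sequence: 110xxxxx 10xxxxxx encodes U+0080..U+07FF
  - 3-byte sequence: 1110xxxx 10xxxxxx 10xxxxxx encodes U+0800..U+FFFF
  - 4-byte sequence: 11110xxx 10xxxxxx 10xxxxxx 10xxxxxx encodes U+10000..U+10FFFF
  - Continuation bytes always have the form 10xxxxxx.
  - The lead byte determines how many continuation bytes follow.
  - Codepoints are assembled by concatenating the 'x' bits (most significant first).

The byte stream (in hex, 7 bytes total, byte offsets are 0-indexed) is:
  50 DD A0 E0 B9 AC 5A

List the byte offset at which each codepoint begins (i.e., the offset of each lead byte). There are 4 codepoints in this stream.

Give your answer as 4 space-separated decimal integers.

Answer: 0 1 3 6

Derivation:
Byte[0]=50: 1-byte ASCII. cp=U+0050
Byte[1]=DD: 2-byte lead, need 1 cont bytes. acc=0x1D
Byte[2]=A0: continuation. acc=(acc<<6)|0x20=0x760
Completed: cp=U+0760 (starts at byte 1)
Byte[3]=E0: 3-byte lead, need 2 cont bytes. acc=0x0
Byte[4]=B9: continuation. acc=(acc<<6)|0x39=0x39
Byte[5]=AC: continuation. acc=(acc<<6)|0x2C=0xE6C
Completed: cp=U+0E6C (starts at byte 3)
Byte[6]=5A: 1-byte ASCII. cp=U+005A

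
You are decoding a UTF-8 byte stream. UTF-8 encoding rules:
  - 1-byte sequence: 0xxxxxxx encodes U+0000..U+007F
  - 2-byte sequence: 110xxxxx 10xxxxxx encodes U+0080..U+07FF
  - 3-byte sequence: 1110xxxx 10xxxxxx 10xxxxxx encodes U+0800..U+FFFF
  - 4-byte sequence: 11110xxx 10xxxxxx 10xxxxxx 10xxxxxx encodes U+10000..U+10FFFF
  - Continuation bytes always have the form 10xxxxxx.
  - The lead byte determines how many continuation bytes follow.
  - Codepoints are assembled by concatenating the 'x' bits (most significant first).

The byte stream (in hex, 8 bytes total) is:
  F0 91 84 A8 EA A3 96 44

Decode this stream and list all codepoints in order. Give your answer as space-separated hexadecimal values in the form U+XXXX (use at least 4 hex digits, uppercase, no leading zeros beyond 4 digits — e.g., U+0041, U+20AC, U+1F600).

Answer: U+11128 U+A8D6 U+0044

Derivation:
Byte[0]=F0: 4-byte lead, need 3 cont bytes. acc=0x0
Byte[1]=91: continuation. acc=(acc<<6)|0x11=0x11
Byte[2]=84: continuation. acc=(acc<<6)|0x04=0x444
Byte[3]=A8: continuation. acc=(acc<<6)|0x28=0x11128
Completed: cp=U+11128 (starts at byte 0)
Byte[4]=EA: 3-byte lead, need 2 cont bytes. acc=0xA
Byte[5]=A3: continuation. acc=(acc<<6)|0x23=0x2A3
Byte[6]=96: continuation. acc=(acc<<6)|0x16=0xA8D6
Completed: cp=U+A8D6 (starts at byte 4)
Byte[7]=44: 1-byte ASCII. cp=U+0044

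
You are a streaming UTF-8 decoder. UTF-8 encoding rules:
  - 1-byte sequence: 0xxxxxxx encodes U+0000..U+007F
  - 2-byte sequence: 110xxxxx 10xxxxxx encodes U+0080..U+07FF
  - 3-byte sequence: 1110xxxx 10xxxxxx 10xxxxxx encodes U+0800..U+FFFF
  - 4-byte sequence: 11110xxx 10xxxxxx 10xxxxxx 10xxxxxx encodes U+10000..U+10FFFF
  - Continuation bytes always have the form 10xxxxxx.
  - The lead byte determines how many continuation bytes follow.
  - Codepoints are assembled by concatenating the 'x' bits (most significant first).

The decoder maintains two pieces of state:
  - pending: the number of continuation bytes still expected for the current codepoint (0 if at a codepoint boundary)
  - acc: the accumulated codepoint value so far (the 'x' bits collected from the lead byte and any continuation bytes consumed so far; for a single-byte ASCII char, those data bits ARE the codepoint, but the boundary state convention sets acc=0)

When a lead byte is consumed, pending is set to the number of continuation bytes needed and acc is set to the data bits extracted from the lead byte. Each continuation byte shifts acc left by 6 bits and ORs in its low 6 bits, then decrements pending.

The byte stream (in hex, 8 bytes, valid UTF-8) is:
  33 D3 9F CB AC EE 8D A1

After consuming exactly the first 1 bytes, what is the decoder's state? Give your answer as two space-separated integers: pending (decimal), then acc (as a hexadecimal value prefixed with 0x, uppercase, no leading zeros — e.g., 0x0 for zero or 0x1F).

Answer: 0 0x0

Derivation:
Byte[0]=33: 1-byte. pending=0, acc=0x0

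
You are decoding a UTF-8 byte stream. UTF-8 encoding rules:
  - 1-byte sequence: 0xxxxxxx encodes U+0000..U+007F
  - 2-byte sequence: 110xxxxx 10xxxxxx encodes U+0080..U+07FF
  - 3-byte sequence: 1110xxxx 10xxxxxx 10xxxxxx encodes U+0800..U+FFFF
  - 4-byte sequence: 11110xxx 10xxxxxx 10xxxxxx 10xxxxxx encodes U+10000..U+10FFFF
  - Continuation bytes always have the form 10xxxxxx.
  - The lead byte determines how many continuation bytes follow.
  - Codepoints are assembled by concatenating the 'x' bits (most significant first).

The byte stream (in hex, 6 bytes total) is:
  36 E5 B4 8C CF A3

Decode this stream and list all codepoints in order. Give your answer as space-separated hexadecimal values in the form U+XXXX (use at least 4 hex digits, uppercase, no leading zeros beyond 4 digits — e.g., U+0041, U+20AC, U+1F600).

Byte[0]=36: 1-byte ASCII. cp=U+0036
Byte[1]=E5: 3-byte lead, need 2 cont bytes. acc=0x5
Byte[2]=B4: continuation. acc=(acc<<6)|0x34=0x174
Byte[3]=8C: continuation. acc=(acc<<6)|0x0C=0x5D0C
Completed: cp=U+5D0C (starts at byte 1)
Byte[4]=CF: 2-byte lead, need 1 cont bytes. acc=0xF
Byte[5]=A3: continuation. acc=(acc<<6)|0x23=0x3E3
Completed: cp=U+03E3 (starts at byte 4)

Answer: U+0036 U+5D0C U+03E3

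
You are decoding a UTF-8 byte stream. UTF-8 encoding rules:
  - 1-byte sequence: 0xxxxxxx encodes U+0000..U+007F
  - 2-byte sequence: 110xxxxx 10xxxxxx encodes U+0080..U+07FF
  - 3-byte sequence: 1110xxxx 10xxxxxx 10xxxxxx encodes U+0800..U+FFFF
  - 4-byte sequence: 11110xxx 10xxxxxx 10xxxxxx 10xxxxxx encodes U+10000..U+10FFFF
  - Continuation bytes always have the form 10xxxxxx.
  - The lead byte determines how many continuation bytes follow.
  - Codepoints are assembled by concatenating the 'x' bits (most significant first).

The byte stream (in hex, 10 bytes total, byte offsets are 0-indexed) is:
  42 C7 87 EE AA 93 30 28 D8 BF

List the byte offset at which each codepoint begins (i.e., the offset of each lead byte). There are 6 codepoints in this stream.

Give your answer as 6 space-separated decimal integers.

Answer: 0 1 3 6 7 8

Derivation:
Byte[0]=42: 1-byte ASCII. cp=U+0042
Byte[1]=C7: 2-byte lead, need 1 cont bytes. acc=0x7
Byte[2]=87: continuation. acc=(acc<<6)|0x07=0x1C7
Completed: cp=U+01C7 (starts at byte 1)
Byte[3]=EE: 3-byte lead, need 2 cont bytes. acc=0xE
Byte[4]=AA: continuation. acc=(acc<<6)|0x2A=0x3AA
Byte[5]=93: continuation. acc=(acc<<6)|0x13=0xEA93
Completed: cp=U+EA93 (starts at byte 3)
Byte[6]=30: 1-byte ASCII. cp=U+0030
Byte[7]=28: 1-byte ASCII. cp=U+0028
Byte[8]=D8: 2-byte lead, need 1 cont bytes. acc=0x18
Byte[9]=BF: continuation. acc=(acc<<6)|0x3F=0x63F
Completed: cp=U+063F (starts at byte 8)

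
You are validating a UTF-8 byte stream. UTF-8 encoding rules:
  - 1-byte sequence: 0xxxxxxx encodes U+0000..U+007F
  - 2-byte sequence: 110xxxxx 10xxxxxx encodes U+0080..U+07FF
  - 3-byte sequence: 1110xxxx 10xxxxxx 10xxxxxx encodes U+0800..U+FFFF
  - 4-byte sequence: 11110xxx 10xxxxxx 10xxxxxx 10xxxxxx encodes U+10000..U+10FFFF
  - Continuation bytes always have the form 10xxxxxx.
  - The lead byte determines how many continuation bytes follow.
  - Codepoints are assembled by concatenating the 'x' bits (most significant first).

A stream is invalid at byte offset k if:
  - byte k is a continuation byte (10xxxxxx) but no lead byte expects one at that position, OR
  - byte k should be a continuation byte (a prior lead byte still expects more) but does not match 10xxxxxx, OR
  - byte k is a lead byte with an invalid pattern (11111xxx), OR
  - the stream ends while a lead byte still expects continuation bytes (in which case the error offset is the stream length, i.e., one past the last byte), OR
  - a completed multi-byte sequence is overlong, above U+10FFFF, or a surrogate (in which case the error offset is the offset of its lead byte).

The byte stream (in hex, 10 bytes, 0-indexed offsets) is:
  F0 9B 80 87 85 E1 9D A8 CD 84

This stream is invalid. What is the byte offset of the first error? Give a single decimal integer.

Answer: 4

Derivation:
Byte[0]=F0: 4-byte lead, need 3 cont bytes. acc=0x0
Byte[1]=9B: continuation. acc=(acc<<6)|0x1B=0x1B
Byte[2]=80: continuation. acc=(acc<<6)|0x00=0x6C0
Byte[3]=87: continuation. acc=(acc<<6)|0x07=0x1B007
Completed: cp=U+1B007 (starts at byte 0)
Byte[4]=85: INVALID lead byte (not 0xxx/110x/1110/11110)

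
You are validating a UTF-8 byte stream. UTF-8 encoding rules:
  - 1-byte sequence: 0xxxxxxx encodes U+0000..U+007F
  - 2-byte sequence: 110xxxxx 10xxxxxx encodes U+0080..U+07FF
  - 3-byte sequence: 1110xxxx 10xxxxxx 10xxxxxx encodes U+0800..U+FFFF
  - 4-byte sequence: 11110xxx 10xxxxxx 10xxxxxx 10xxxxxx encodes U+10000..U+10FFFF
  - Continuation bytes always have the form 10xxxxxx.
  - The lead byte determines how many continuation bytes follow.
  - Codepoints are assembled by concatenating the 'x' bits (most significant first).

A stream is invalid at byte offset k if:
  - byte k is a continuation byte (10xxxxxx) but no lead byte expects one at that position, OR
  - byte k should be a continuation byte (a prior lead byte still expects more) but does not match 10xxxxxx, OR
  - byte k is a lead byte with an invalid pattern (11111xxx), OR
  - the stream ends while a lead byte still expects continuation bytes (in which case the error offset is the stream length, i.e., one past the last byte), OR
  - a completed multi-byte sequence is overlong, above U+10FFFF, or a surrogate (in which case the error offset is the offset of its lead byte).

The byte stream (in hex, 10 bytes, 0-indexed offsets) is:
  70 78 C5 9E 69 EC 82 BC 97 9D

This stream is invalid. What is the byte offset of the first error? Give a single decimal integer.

Byte[0]=70: 1-byte ASCII. cp=U+0070
Byte[1]=78: 1-byte ASCII. cp=U+0078
Byte[2]=C5: 2-byte lead, need 1 cont bytes. acc=0x5
Byte[3]=9E: continuation. acc=(acc<<6)|0x1E=0x15E
Completed: cp=U+015E (starts at byte 2)
Byte[4]=69: 1-byte ASCII. cp=U+0069
Byte[5]=EC: 3-byte lead, need 2 cont bytes. acc=0xC
Byte[6]=82: continuation. acc=(acc<<6)|0x02=0x302
Byte[7]=BC: continuation. acc=(acc<<6)|0x3C=0xC0BC
Completed: cp=U+C0BC (starts at byte 5)
Byte[8]=97: INVALID lead byte (not 0xxx/110x/1110/11110)

Answer: 8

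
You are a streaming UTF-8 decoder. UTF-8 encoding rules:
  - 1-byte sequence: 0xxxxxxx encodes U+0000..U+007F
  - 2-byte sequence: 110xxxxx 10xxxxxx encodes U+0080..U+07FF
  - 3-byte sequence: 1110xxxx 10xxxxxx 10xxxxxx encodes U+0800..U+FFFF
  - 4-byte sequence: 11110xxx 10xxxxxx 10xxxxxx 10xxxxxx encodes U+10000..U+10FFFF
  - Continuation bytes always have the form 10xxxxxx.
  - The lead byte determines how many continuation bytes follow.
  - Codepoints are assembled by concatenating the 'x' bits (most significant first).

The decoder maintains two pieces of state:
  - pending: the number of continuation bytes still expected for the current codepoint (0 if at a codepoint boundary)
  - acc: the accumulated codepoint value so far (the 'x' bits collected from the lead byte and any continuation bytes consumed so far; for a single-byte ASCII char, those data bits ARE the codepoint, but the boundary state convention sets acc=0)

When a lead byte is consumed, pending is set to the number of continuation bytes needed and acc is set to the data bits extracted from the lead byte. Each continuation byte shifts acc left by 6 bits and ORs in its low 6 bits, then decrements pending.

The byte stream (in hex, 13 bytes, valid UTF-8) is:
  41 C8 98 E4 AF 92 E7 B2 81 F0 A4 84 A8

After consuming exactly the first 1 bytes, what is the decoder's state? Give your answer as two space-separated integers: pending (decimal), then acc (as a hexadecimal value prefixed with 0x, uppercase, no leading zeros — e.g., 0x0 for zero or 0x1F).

Byte[0]=41: 1-byte. pending=0, acc=0x0

Answer: 0 0x0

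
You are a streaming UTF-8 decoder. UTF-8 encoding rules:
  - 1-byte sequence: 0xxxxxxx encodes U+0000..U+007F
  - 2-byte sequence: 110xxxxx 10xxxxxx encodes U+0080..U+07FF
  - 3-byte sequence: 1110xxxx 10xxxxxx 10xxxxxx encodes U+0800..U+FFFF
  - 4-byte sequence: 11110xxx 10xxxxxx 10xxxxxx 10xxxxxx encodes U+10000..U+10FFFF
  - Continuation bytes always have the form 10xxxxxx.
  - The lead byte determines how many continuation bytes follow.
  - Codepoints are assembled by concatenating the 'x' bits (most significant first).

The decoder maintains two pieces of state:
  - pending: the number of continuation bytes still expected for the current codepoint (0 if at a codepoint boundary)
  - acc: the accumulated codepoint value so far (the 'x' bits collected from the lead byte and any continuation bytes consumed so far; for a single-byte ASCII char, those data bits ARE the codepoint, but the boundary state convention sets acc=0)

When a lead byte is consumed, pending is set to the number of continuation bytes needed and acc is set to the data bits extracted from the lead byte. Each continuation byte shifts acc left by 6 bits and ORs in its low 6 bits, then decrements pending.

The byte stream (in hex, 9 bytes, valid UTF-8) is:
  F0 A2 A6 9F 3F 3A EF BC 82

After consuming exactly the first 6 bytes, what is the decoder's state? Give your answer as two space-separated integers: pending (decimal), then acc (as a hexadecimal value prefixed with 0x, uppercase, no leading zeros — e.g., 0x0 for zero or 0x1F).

Answer: 0 0x0

Derivation:
Byte[0]=F0: 4-byte lead. pending=3, acc=0x0
Byte[1]=A2: continuation. acc=(acc<<6)|0x22=0x22, pending=2
Byte[2]=A6: continuation. acc=(acc<<6)|0x26=0x8A6, pending=1
Byte[3]=9F: continuation. acc=(acc<<6)|0x1F=0x2299F, pending=0
Byte[4]=3F: 1-byte. pending=0, acc=0x0
Byte[5]=3A: 1-byte. pending=0, acc=0x0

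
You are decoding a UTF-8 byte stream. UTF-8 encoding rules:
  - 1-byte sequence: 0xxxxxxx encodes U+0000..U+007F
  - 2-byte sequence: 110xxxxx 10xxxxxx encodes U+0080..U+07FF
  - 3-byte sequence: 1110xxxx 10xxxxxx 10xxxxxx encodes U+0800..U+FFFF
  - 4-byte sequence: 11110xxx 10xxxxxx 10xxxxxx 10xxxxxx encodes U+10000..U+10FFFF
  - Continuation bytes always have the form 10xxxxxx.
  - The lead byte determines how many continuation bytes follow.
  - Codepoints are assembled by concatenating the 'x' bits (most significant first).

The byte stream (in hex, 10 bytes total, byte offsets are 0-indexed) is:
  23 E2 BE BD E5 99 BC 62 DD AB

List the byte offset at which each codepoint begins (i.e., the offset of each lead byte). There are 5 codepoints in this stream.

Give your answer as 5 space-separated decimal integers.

Byte[0]=23: 1-byte ASCII. cp=U+0023
Byte[1]=E2: 3-byte lead, need 2 cont bytes. acc=0x2
Byte[2]=BE: continuation. acc=(acc<<6)|0x3E=0xBE
Byte[3]=BD: continuation. acc=(acc<<6)|0x3D=0x2FBD
Completed: cp=U+2FBD (starts at byte 1)
Byte[4]=E5: 3-byte lead, need 2 cont bytes. acc=0x5
Byte[5]=99: continuation. acc=(acc<<6)|0x19=0x159
Byte[6]=BC: continuation. acc=(acc<<6)|0x3C=0x567C
Completed: cp=U+567C (starts at byte 4)
Byte[7]=62: 1-byte ASCII. cp=U+0062
Byte[8]=DD: 2-byte lead, need 1 cont bytes. acc=0x1D
Byte[9]=AB: continuation. acc=(acc<<6)|0x2B=0x76B
Completed: cp=U+076B (starts at byte 8)

Answer: 0 1 4 7 8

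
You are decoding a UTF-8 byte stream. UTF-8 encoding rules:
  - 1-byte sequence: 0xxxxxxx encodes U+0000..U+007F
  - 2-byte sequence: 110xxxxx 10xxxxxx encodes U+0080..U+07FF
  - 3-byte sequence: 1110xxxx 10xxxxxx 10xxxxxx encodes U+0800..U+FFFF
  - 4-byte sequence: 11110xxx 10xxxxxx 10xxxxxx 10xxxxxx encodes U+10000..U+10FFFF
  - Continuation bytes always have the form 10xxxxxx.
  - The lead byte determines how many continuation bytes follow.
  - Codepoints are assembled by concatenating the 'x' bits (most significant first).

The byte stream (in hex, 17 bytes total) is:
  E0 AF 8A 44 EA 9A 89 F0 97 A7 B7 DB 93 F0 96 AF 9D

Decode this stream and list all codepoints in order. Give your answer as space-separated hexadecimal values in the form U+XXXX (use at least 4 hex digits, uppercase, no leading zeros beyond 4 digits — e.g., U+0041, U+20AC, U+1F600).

Answer: U+0BCA U+0044 U+A689 U+179F7 U+06D3 U+16BDD

Derivation:
Byte[0]=E0: 3-byte lead, need 2 cont bytes. acc=0x0
Byte[1]=AF: continuation. acc=(acc<<6)|0x2F=0x2F
Byte[2]=8A: continuation. acc=(acc<<6)|0x0A=0xBCA
Completed: cp=U+0BCA (starts at byte 0)
Byte[3]=44: 1-byte ASCII. cp=U+0044
Byte[4]=EA: 3-byte lead, need 2 cont bytes. acc=0xA
Byte[5]=9A: continuation. acc=(acc<<6)|0x1A=0x29A
Byte[6]=89: continuation. acc=(acc<<6)|0x09=0xA689
Completed: cp=U+A689 (starts at byte 4)
Byte[7]=F0: 4-byte lead, need 3 cont bytes. acc=0x0
Byte[8]=97: continuation. acc=(acc<<6)|0x17=0x17
Byte[9]=A7: continuation. acc=(acc<<6)|0x27=0x5E7
Byte[10]=B7: continuation. acc=(acc<<6)|0x37=0x179F7
Completed: cp=U+179F7 (starts at byte 7)
Byte[11]=DB: 2-byte lead, need 1 cont bytes. acc=0x1B
Byte[12]=93: continuation. acc=(acc<<6)|0x13=0x6D3
Completed: cp=U+06D3 (starts at byte 11)
Byte[13]=F0: 4-byte lead, need 3 cont bytes. acc=0x0
Byte[14]=96: continuation. acc=(acc<<6)|0x16=0x16
Byte[15]=AF: continuation. acc=(acc<<6)|0x2F=0x5AF
Byte[16]=9D: continuation. acc=(acc<<6)|0x1D=0x16BDD
Completed: cp=U+16BDD (starts at byte 13)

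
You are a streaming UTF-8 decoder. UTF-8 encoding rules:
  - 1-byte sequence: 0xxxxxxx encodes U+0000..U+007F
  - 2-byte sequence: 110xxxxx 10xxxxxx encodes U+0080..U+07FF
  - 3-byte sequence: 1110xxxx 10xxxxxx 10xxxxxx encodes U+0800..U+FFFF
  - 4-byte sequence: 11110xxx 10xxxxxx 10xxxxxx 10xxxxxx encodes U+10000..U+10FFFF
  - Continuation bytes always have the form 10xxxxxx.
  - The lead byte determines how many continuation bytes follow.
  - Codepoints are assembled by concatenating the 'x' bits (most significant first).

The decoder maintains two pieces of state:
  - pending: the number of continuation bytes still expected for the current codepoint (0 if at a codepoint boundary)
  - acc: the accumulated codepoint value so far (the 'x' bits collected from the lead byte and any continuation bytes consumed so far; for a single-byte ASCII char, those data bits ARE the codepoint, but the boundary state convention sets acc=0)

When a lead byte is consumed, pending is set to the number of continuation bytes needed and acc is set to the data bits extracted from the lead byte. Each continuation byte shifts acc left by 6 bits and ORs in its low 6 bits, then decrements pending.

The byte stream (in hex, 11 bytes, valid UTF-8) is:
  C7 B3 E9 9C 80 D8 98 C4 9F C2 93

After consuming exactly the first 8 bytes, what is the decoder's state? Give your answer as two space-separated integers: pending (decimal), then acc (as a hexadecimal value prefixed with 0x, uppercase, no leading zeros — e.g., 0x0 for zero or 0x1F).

Answer: 1 0x4

Derivation:
Byte[0]=C7: 2-byte lead. pending=1, acc=0x7
Byte[1]=B3: continuation. acc=(acc<<6)|0x33=0x1F3, pending=0
Byte[2]=E9: 3-byte lead. pending=2, acc=0x9
Byte[3]=9C: continuation. acc=(acc<<6)|0x1C=0x25C, pending=1
Byte[4]=80: continuation. acc=(acc<<6)|0x00=0x9700, pending=0
Byte[5]=D8: 2-byte lead. pending=1, acc=0x18
Byte[6]=98: continuation. acc=(acc<<6)|0x18=0x618, pending=0
Byte[7]=C4: 2-byte lead. pending=1, acc=0x4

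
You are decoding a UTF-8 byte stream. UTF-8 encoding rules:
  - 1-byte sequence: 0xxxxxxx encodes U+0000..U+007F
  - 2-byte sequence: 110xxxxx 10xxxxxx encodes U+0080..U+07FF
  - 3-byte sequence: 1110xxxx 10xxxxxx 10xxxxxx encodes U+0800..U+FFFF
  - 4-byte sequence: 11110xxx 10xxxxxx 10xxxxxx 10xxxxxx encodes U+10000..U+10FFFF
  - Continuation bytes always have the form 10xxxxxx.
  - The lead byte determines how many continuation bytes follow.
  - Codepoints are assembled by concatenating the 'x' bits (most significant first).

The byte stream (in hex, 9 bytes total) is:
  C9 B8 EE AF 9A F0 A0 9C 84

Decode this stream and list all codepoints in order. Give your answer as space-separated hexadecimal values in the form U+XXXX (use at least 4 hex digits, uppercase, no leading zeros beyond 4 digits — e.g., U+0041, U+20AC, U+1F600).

Answer: U+0278 U+EBDA U+20704

Derivation:
Byte[0]=C9: 2-byte lead, need 1 cont bytes. acc=0x9
Byte[1]=B8: continuation. acc=(acc<<6)|0x38=0x278
Completed: cp=U+0278 (starts at byte 0)
Byte[2]=EE: 3-byte lead, need 2 cont bytes. acc=0xE
Byte[3]=AF: continuation. acc=(acc<<6)|0x2F=0x3AF
Byte[4]=9A: continuation. acc=(acc<<6)|0x1A=0xEBDA
Completed: cp=U+EBDA (starts at byte 2)
Byte[5]=F0: 4-byte lead, need 3 cont bytes. acc=0x0
Byte[6]=A0: continuation. acc=(acc<<6)|0x20=0x20
Byte[7]=9C: continuation. acc=(acc<<6)|0x1C=0x81C
Byte[8]=84: continuation. acc=(acc<<6)|0x04=0x20704
Completed: cp=U+20704 (starts at byte 5)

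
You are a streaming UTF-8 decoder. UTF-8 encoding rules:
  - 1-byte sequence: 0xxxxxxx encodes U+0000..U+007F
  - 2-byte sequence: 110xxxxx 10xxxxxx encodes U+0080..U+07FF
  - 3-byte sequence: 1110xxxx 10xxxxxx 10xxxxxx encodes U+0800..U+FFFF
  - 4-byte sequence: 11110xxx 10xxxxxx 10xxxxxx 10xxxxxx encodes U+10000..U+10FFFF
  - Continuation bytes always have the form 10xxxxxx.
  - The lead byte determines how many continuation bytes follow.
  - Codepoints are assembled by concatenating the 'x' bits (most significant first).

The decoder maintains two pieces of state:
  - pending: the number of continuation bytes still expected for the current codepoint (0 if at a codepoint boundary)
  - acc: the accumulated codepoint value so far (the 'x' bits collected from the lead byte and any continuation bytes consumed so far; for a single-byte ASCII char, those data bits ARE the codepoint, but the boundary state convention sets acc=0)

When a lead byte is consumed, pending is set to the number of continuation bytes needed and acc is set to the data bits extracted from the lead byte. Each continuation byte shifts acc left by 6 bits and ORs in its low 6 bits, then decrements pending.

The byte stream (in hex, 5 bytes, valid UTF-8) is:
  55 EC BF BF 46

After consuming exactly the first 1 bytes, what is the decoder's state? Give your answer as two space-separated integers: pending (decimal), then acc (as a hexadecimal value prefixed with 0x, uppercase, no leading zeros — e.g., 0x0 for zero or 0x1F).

Byte[0]=55: 1-byte. pending=0, acc=0x0

Answer: 0 0x0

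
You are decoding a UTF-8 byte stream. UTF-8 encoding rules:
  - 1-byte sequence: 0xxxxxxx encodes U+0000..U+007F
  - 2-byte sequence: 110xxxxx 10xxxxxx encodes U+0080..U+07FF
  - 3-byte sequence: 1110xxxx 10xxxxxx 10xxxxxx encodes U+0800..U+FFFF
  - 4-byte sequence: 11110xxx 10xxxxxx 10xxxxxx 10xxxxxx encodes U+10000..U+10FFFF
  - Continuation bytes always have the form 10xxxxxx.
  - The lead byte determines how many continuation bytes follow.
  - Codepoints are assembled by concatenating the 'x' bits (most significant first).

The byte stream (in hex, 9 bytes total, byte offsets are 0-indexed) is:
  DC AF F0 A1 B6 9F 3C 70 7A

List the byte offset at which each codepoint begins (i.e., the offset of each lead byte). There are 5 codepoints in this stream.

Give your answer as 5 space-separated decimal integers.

Answer: 0 2 6 7 8

Derivation:
Byte[0]=DC: 2-byte lead, need 1 cont bytes. acc=0x1C
Byte[1]=AF: continuation. acc=(acc<<6)|0x2F=0x72F
Completed: cp=U+072F (starts at byte 0)
Byte[2]=F0: 4-byte lead, need 3 cont bytes. acc=0x0
Byte[3]=A1: continuation. acc=(acc<<6)|0x21=0x21
Byte[4]=B6: continuation. acc=(acc<<6)|0x36=0x876
Byte[5]=9F: continuation. acc=(acc<<6)|0x1F=0x21D9F
Completed: cp=U+21D9F (starts at byte 2)
Byte[6]=3C: 1-byte ASCII. cp=U+003C
Byte[7]=70: 1-byte ASCII. cp=U+0070
Byte[8]=7A: 1-byte ASCII. cp=U+007A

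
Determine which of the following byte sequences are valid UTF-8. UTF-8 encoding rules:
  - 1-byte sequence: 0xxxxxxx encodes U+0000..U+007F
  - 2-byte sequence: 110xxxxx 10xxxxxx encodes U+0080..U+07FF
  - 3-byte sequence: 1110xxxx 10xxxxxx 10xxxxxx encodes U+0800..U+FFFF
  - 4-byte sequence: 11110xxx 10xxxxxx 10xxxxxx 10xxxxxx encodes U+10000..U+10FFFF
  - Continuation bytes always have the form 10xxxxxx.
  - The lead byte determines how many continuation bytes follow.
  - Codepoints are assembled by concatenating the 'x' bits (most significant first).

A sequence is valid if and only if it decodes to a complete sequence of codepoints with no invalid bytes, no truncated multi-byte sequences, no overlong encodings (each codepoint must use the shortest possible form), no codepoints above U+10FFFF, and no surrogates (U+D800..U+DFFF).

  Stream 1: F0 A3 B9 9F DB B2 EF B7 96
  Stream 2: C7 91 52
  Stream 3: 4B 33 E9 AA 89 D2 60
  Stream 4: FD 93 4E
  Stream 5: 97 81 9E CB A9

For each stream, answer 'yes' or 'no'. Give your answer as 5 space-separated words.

Answer: yes yes no no no

Derivation:
Stream 1: decodes cleanly. VALID
Stream 2: decodes cleanly. VALID
Stream 3: error at byte offset 6. INVALID
Stream 4: error at byte offset 0. INVALID
Stream 5: error at byte offset 0. INVALID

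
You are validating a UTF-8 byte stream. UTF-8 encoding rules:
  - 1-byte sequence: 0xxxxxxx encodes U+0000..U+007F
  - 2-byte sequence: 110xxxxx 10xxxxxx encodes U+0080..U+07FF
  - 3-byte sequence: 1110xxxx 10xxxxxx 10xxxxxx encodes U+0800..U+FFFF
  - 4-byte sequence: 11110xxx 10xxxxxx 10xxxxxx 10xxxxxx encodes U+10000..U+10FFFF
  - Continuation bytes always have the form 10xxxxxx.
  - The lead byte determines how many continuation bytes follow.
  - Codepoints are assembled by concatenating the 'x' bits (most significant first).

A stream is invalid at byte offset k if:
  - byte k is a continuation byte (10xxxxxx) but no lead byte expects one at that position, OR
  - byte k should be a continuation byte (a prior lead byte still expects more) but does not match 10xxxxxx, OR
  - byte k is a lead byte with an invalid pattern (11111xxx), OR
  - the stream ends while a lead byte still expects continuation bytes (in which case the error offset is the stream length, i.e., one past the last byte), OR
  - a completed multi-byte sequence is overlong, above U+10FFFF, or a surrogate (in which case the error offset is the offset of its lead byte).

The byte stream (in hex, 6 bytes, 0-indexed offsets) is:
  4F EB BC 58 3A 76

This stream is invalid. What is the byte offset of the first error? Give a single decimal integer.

Byte[0]=4F: 1-byte ASCII. cp=U+004F
Byte[1]=EB: 3-byte lead, need 2 cont bytes. acc=0xB
Byte[2]=BC: continuation. acc=(acc<<6)|0x3C=0x2FC
Byte[3]=58: expected 10xxxxxx continuation. INVALID

Answer: 3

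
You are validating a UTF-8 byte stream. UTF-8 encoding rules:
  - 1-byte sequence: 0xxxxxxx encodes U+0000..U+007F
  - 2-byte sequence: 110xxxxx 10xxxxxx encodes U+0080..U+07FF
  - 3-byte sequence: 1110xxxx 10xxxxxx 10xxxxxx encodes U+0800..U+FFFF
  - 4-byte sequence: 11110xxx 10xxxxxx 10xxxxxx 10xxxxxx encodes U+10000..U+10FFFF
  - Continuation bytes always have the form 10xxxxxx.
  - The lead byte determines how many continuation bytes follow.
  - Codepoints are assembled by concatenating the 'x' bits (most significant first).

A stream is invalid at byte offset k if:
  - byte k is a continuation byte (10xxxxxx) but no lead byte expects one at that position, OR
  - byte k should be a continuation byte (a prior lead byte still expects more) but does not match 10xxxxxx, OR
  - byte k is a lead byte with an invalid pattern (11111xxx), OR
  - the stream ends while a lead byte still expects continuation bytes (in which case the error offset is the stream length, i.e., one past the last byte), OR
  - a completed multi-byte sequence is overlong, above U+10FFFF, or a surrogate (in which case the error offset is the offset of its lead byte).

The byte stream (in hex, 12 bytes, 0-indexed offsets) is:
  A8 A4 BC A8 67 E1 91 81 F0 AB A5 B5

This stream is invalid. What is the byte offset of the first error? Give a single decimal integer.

Answer: 0

Derivation:
Byte[0]=A8: INVALID lead byte (not 0xxx/110x/1110/11110)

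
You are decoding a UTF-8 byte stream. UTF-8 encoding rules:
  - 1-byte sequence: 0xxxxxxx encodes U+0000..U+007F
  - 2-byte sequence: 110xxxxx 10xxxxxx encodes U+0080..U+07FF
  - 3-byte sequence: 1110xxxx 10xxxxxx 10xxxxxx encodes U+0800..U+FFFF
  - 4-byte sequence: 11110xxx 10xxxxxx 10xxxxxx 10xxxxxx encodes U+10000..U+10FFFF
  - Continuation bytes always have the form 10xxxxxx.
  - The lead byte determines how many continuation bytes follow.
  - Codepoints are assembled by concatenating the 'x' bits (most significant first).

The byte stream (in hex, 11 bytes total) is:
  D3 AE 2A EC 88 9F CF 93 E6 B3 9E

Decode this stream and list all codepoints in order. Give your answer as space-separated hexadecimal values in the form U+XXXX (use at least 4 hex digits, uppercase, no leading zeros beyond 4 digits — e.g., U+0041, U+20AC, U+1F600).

Answer: U+04EE U+002A U+C21F U+03D3 U+6CDE

Derivation:
Byte[0]=D3: 2-byte lead, need 1 cont bytes. acc=0x13
Byte[1]=AE: continuation. acc=(acc<<6)|0x2E=0x4EE
Completed: cp=U+04EE (starts at byte 0)
Byte[2]=2A: 1-byte ASCII. cp=U+002A
Byte[3]=EC: 3-byte lead, need 2 cont bytes. acc=0xC
Byte[4]=88: continuation. acc=(acc<<6)|0x08=0x308
Byte[5]=9F: continuation. acc=(acc<<6)|0x1F=0xC21F
Completed: cp=U+C21F (starts at byte 3)
Byte[6]=CF: 2-byte lead, need 1 cont bytes. acc=0xF
Byte[7]=93: continuation. acc=(acc<<6)|0x13=0x3D3
Completed: cp=U+03D3 (starts at byte 6)
Byte[8]=E6: 3-byte lead, need 2 cont bytes. acc=0x6
Byte[9]=B3: continuation. acc=(acc<<6)|0x33=0x1B3
Byte[10]=9E: continuation. acc=(acc<<6)|0x1E=0x6CDE
Completed: cp=U+6CDE (starts at byte 8)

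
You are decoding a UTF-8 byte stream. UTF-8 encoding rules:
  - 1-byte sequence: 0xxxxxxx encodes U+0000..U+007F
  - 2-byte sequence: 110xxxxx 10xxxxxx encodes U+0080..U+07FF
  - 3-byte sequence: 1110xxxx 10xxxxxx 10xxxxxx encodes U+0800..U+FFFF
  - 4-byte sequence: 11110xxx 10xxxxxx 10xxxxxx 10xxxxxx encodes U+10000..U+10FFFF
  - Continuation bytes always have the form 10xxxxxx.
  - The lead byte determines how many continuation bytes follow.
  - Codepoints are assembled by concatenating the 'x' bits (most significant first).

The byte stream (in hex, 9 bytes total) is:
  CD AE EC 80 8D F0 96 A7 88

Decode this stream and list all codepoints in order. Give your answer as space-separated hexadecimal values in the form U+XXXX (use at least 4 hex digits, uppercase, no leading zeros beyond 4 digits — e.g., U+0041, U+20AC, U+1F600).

Answer: U+036E U+C00D U+169C8

Derivation:
Byte[0]=CD: 2-byte lead, need 1 cont bytes. acc=0xD
Byte[1]=AE: continuation. acc=(acc<<6)|0x2E=0x36E
Completed: cp=U+036E (starts at byte 0)
Byte[2]=EC: 3-byte lead, need 2 cont bytes. acc=0xC
Byte[3]=80: continuation. acc=(acc<<6)|0x00=0x300
Byte[4]=8D: continuation. acc=(acc<<6)|0x0D=0xC00D
Completed: cp=U+C00D (starts at byte 2)
Byte[5]=F0: 4-byte lead, need 3 cont bytes. acc=0x0
Byte[6]=96: continuation. acc=(acc<<6)|0x16=0x16
Byte[7]=A7: continuation. acc=(acc<<6)|0x27=0x5A7
Byte[8]=88: continuation. acc=(acc<<6)|0x08=0x169C8
Completed: cp=U+169C8 (starts at byte 5)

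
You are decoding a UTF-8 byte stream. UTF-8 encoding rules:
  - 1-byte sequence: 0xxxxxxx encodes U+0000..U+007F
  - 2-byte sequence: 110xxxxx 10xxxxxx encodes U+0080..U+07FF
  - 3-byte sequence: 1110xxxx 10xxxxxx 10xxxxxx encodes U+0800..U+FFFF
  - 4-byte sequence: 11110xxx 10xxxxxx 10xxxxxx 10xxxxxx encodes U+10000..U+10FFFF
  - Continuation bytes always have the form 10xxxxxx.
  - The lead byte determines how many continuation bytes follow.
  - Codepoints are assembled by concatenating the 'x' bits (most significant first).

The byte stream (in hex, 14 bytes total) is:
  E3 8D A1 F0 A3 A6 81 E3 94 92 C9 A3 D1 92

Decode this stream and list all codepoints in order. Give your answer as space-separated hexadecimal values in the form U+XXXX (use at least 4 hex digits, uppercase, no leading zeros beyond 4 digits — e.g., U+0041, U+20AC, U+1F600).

Answer: U+3361 U+23981 U+3512 U+0263 U+0452

Derivation:
Byte[0]=E3: 3-byte lead, need 2 cont bytes. acc=0x3
Byte[1]=8D: continuation. acc=(acc<<6)|0x0D=0xCD
Byte[2]=A1: continuation. acc=(acc<<6)|0x21=0x3361
Completed: cp=U+3361 (starts at byte 0)
Byte[3]=F0: 4-byte lead, need 3 cont bytes. acc=0x0
Byte[4]=A3: continuation. acc=(acc<<6)|0x23=0x23
Byte[5]=A6: continuation. acc=(acc<<6)|0x26=0x8E6
Byte[6]=81: continuation. acc=(acc<<6)|0x01=0x23981
Completed: cp=U+23981 (starts at byte 3)
Byte[7]=E3: 3-byte lead, need 2 cont bytes. acc=0x3
Byte[8]=94: continuation. acc=(acc<<6)|0x14=0xD4
Byte[9]=92: continuation. acc=(acc<<6)|0x12=0x3512
Completed: cp=U+3512 (starts at byte 7)
Byte[10]=C9: 2-byte lead, need 1 cont bytes. acc=0x9
Byte[11]=A3: continuation. acc=(acc<<6)|0x23=0x263
Completed: cp=U+0263 (starts at byte 10)
Byte[12]=D1: 2-byte lead, need 1 cont bytes. acc=0x11
Byte[13]=92: continuation. acc=(acc<<6)|0x12=0x452
Completed: cp=U+0452 (starts at byte 12)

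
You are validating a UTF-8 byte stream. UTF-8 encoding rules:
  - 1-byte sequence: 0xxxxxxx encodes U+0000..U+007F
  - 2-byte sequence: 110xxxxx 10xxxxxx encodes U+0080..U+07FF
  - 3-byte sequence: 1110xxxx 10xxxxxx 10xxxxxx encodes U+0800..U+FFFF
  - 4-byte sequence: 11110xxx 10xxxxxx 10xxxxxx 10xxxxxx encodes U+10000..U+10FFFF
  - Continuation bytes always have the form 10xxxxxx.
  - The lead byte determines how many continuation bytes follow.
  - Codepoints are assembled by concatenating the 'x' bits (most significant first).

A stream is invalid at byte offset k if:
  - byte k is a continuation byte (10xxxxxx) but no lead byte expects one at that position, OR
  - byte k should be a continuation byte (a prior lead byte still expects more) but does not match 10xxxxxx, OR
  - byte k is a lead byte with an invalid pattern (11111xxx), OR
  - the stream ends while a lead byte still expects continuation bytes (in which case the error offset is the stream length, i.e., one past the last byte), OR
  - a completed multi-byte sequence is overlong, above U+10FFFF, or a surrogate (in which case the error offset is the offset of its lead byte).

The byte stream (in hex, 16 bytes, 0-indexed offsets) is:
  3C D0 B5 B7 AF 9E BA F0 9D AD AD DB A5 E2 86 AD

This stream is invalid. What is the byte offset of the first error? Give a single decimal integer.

Answer: 3

Derivation:
Byte[0]=3C: 1-byte ASCII. cp=U+003C
Byte[1]=D0: 2-byte lead, need 1 cont bytes. acc=0x10
Byte[2]=B5: continuation. acc=(acc<<6)|0x35=0x435
Completed: cp=U+0435 (starts at byte 1)
Byte[3]=B7: INVALID lead byte (not 0xxx/110x/1110/11110)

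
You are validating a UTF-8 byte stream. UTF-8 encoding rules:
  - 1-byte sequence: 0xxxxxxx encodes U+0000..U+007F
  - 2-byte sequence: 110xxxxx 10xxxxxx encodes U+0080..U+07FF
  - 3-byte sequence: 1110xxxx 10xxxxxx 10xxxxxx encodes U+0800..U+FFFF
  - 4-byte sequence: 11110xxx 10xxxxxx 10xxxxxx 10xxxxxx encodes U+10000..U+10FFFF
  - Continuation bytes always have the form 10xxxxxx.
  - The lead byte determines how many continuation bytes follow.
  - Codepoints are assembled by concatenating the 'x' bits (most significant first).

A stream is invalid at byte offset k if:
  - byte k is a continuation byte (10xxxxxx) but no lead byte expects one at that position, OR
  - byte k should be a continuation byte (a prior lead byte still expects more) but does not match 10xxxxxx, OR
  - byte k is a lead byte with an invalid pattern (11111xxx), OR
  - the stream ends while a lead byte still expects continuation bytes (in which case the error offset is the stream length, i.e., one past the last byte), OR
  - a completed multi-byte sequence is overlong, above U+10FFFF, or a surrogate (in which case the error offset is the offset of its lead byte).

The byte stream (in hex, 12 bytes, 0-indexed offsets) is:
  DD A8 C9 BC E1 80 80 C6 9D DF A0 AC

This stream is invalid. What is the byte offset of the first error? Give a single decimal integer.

Answer: 11

Derivation:
Byte[0]=DD: 2-byte lead, need 1 cont bytes. acc=0x1D
Byte[1]=A8: continuation. acc=(acc<<6)|0x28=0x768
Completed: cp=U+0768 (starts at byte 0)
Byte[2]=C9: 2-byte lead, need 1 cont bytes. acc=0x9
Byte[3]=BC: continuation. acc=(acc<<6)|0x3C=0x27C
Completed: cp=U+027C (starts at byte 2)
Byte[4]=E1: 3-byte lead, need 2 cont bytes. acc=0x1
Byte[5]=80: continuation. acc=(acc<<6)|0x00=0x40
Byte[6]=80: continuation. acc=(acc<<6)|0x00=0x1000
Completed: cp=U+1000 (starts at byte 4)
Byte[7]=C6: 2-byte lead, need 1 cont bytes. acc=0x6
Byte[8]=9D: continuation. acc=(acc<<6)|0x1D=0x19D
Completed: cp=U+019D (starts at byte 7)
Byte[9]=DF: 2-byte lead, need 1 cont bytes. acc=0x1F
Byte[10]=A0: continuation. acc=(acc<<6)|0x20=0x7E0
Completed: cp=U+07E0 (starts at byte 9)
Byte[11]=AC: INVALID lead byte (not 0xxx/110x/1110/11110)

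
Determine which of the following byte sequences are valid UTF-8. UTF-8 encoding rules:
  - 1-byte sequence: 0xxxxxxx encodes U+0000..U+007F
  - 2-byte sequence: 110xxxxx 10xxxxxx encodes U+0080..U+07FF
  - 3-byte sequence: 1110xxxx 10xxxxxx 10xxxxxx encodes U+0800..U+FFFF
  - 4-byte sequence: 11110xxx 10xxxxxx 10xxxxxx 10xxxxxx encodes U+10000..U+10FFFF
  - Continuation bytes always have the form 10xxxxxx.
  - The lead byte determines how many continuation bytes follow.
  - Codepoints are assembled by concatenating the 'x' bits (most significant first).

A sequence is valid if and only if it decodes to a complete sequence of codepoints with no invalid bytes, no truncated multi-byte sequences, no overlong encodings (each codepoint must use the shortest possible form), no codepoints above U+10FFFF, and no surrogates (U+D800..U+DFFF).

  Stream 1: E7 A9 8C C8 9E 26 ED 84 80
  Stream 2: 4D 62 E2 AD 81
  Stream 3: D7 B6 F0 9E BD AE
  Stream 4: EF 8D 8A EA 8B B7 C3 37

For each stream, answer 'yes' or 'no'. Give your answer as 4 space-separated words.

Stream 1: decodes cleanly. VALID
Stream 2: decodes cleanly. VALID
Stream 3: decodes cleanly. VALID
Stream 4: error at byte offset 7. INVALID

Answer: yes yes yes no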